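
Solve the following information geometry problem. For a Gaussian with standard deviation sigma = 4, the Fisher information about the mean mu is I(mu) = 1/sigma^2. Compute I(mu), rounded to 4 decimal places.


The Fisher information for the mean of a normal distribution is I(mu) = 1/sigma^2.
sigma = 4, so sigma^2 = 16.
I(mu) = 1/16 = 0.0625

0.0625


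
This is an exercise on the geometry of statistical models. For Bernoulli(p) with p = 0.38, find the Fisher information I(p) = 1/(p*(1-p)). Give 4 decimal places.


For Bernoulli(p), Fisher information is I(p) = 1/(p*(1-p)).
p = 0.38, 1-p = 0.62.
p*(1-p) = 0.2356.
I(p) = 1/0.2356 = 4.2445

4.2445


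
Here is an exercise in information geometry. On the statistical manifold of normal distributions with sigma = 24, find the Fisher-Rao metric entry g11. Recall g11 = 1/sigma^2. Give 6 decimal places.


For the 2-parameter normal family, the Fisher metric has:
  g11 = 1/sigma^2, g22 = 2/sigma^2.
sigma = 24, sigma^2 = 576.
g11 = 0.001736

0.001736


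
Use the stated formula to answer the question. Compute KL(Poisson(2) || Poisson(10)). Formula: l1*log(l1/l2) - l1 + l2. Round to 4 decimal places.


KL divergence for Poisson:
KL = l1*log(l1/l2) - l1 + l2.
l1 = 2, l2 = 10.
log(2/10) = -1.609438.
l1*log(l1/l2) = 2 * -1.609438 = -3.218876.
KL = -3.218876 - 2 + 10 = 4.7811

4.7811


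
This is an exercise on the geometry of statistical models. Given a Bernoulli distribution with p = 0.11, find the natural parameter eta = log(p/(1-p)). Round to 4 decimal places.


Natural parameter for Bernoulli: eta = log(p/(1-p)).
p = 0.11, 1-p = 0.89.
p/(1-p) = 0.123596.
eta = log(0.123596) = -2.0907

-2.0907


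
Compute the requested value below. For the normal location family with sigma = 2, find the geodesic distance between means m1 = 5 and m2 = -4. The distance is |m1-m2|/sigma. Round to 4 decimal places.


On the fixed-variance normal subfamily, geodesic distance = |m1-m2|/sigma.
|5 - -4| = 9.
sigma = 2.
d = 9/2 = 4.5000

4.5000


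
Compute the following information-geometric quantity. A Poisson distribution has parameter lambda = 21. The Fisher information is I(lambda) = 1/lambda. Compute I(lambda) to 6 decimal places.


Fisher information for Poisson: I(lambda) = 1/lambda.
lambda = 21.
I(lambda) = 1/21 = 0.047619

0.047619


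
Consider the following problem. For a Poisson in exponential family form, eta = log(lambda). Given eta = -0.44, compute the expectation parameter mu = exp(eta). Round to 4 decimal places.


Expectation parameter for Poisson exponential family:
mu = exp(eta).
eta = -0.44.
mu = exp(-0.44) = 0.6440

0.6440


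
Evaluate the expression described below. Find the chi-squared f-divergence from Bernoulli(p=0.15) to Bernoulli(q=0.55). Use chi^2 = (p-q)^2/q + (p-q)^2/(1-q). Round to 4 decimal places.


Chi-squared divergence between Bernoulli distributions:
chi^2 = (p-q)^2/q + (p-q)^2/(1-q).
p = 0.15, q = 0.55, p-q = -0.4.
(p-q)^2 = 0.16.
term1 = 0.16/0.55 = 0.290909.
term2 = 0.16/0.45 = 0.355556.
chi^2 = 0.290909 + 0.355556 = 0.6465

0.6465


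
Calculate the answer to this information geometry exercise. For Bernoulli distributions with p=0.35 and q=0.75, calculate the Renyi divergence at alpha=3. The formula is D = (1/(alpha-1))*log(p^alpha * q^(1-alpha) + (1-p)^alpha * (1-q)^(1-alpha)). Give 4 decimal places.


Renyi divergence of order alpha between Bernoulli distributions:
D = (1/(alpha-1))*log(p^alpha * q^(1-alpha) + (1-p)^alpha * (1-q)^(1-alpha)).
alpha = 3, p = 0.35, q = 0.75.
p^alpha * q^(1-alpha) = 0.35^3 * 0.75^-2 = 0.076222.
(1-p)^alpha * (1-q)^(1-alpha) = 0.65^3 * 0.25^-2 = 4.394.
sum = 0.076222 + 4.394 = 4.470222.
D = (1/2)*log(4.470222) = 0.7487

0.7487


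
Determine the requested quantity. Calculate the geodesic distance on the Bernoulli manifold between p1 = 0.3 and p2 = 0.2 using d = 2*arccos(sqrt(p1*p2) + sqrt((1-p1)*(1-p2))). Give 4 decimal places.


Geodesic distance on Bernoulli manifold:
d(p1,p2) = 2*arccos(sqrt(p1*p2) + sqrt((1-p1)*(1-p2))).
sqrt(p1*p2) = sqrt(0.3*0.2) = 0.244949.
sqrt((1-p1)*(1-p2)) = sqrt(0.7*0.8) = 0.748331.
arg = 0.244949 + 0.748331 = 0.99328.
d = 2*arccos(0.99328) = 0.2320

0.2320


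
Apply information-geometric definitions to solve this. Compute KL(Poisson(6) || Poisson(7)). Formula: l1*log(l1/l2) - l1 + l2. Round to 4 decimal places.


KL divergence for Poisson:
KL = l1*log(l1/l2) - l1 + l2.
l1 = 6, l2 = 7.
log(6/7) = -0.154151.
l1*log(l1/l2) = 6 * -0.154151 = -0.924904.
KL = -0.924904 - 6 + 7 = 0.0751

0.0751


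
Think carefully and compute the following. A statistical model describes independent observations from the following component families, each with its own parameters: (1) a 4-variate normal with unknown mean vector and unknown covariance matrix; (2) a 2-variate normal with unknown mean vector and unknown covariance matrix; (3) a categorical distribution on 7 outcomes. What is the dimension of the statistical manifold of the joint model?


The dimension of a statistical manifold equals the number of free
(independent) real parameters of the model. For a product of independent
blocks the parameter counts add.
- 4-variate normal: 4 (mean) + 4*5/2 = 10 (symmetric covariance) = 14.
- 2-variate normal: 2 (mean) + 2*3/2 = 3 (symmetric covariance) = 5.
- categorical on 7 outcomes (probabilities sum to 1): 7-1 = 6.
Total = 14 + 5 + 6 = 25.
Dimension = 25

25


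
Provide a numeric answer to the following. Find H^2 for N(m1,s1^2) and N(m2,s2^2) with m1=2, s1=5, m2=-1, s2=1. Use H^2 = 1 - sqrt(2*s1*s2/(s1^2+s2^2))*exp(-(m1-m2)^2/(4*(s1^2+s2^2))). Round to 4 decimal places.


Squared Hellinger distance for Gaussians:
H^2 = 1 - sqrt(2*s1*s2/(s1^2+s2^2)) * exp(-(m1-m2)^2/(4*(s1^2+s2^2))).
s1^2 = 25, s2^2 = 1, s1^2+s2^2 = 26.
sqrt(2*5*1/(26)) = 0.620174.
(m1-m2)^2 = (3)^2 = 9.
exp(-9/(4*26)) = exp(-0.086538) = 0.9171.
H^2 = 1 - 0.620174*0.9171 = 0.4312

0.4312


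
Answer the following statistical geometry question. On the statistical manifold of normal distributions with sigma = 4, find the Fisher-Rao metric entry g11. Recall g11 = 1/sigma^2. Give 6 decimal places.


For the 2-parameter normal family, the Fisher metric has:
  g11 = 1/sigma^2, g22 = 2/sigma^2.
sigma = 4, sigma^2 = 16.
g11 = 0.062500

0.062500


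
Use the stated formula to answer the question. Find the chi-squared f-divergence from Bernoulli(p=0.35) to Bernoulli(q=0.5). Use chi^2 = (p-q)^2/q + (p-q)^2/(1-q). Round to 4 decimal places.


Chi-squared divergence between Bernoulli distributions:
chi^2 = (p-q)^2/q + (p-q)^2/(1-q).
p = 0.35, q = 0.5, p-q = -0.15.
(p-q)^2 = 0.0225.
term1 = 0.0225/0.5 = 0.045.
term2 = 0.0225/0.5 = 0.045.
chi^2 = 0.045 + 0.045 = 0.0900

0.0900


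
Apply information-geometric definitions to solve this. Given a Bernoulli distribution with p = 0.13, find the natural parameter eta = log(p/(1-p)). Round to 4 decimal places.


Natural parameter for Bernoulli: eta = log(p/(1-p)).
p = 0.13, 1-p = 0.87.
p/(1-p) = 0.149425.
eta = log(0.149425) = -1.9010

-1.9010


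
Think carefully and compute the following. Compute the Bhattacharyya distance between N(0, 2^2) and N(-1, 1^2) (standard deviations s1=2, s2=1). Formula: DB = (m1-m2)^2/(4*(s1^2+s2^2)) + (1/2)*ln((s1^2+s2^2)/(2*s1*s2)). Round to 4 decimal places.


Bhattacharyya distance between two Gaussians:
DB = (m1-m2)^2/(4*(s1^2+s2^2)) + (1/2)*ln((s1^2+s2^2)/(2*s1*s2)).
(m1-m2)^2 = (1)^2 = 1.
s1^2+s2^2 = 4 + 1 = 5.
term1 = 1/20 = 0.05.
term2 = 0.5*ln(5/4.0) = 0.111572.
DB = 0.05 + 0.111572 = 0.1616

0.1616


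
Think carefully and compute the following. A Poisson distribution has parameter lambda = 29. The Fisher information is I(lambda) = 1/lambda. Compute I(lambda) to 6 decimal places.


Fisher information for Poisson: I(lambda) = 1/lambda.
lambda = 29.
I(lambda) = 1/29 = 0.034483

0.034483


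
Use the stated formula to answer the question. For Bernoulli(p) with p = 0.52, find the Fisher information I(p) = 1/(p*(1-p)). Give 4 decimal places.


For Bernoulli(p), Fisher information is I(p) = 1/(p*(1-p)).
p = 0.52, 1-p = 0.48.
p*(1-p) = 0.2496.
I(p) = 1/0.2496 = 4.0064

4.0064


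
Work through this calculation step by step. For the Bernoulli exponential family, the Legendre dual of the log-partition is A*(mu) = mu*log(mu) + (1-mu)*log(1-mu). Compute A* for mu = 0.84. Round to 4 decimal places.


Legendre transform for Bernoulli:
A*(mu) = mu*log(mu) + (1-mu)*log(1-mu).
mu = 0.84, 1-mu = 0.16.
mu*log(mu) = 0.84*log(0.84) = -0.146457.
(1-mu)*log(1-mu) = 0.16*log(0.16) = -0.293213.
A* = -0.146457 + -0.293213 = -0.4397

-0.4397


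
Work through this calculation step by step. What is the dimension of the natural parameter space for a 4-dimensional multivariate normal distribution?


Exponential family dimension calculation:
For 4-dim MVN: mean has 4 params, covariance has 4*5/2 = 10 unique entries.
Total dim = 4 + 10 = 14.

14


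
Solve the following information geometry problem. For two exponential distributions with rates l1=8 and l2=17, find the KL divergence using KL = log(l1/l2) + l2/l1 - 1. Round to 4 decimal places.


KL divergence for exponential family:
KL = log(l1/l2) + l2/l1 - 1.
log(8/17) = -0.753772.
17/8 = 2.125.
KL = -0.753772 + 2.125 - 1 = 0.3712

0.3712


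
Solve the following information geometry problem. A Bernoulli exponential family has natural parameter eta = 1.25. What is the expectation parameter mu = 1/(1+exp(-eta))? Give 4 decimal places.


Dual coordinate (expectation parameter) for Bernoulli:
mu = 1/(1+exp(-eta)).
eta = 1.25.
exp(-eta) = exp(-1.25) = 0.286505.
mu = 1/(1+0.286505) = 0.7773

0.7773


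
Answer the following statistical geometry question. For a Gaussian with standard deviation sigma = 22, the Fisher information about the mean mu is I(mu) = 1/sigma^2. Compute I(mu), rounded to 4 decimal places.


The Fisher information for the mean of a normal distribution is I(mu) = 1/sigma^2.
sigma = 22, so sigma^2 = 484.
I(mu) = 1/484 = 0.0021

0.0021


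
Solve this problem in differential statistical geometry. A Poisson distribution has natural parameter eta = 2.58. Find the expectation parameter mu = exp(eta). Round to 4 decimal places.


Expectation parameter for Poisson exponential family:
mu = exp(eta).
eta = 2.58.
mu = exp(2.58) = 13.1971

13.1971


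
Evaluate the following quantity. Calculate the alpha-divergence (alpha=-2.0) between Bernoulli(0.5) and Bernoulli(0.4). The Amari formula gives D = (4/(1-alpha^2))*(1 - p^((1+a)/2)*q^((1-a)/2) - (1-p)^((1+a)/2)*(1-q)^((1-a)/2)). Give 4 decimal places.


Amari alpha-divergence:
D = (4/(1-alpha^2))*(1 - p^((1+a)/2)*q^((1-a)/2) - (1-p)^((1+a)/2)*(1-q)^((1-a)/2)).
alpha = -2.0, p = 0.5, q = 0.4.
e1 = (1+alpha)/2 = -0.5, e2 = (1-alpha)/2 = 1.5.
t1 = p^e1 * q^e2 = 0.5^-0.5 * 0.4^1.5 = 0.357771.
t2 = (1-p)^e1 * (1-q)^e2 = 0.5^-0.5 * 0.6^1.5 = 0.657267.
4/(1-alpha^2) = -1.333333.
D = -1.333333*(1 - 0.357771 - 0.657267) = 0.0201

0.0201


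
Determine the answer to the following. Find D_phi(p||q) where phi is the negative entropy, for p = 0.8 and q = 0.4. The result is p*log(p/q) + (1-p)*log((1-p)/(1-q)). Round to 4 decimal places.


Bregman divergence with negative entropy generator:
D = p*log(p/q) + (1-p)*log((1-p)/(1-q)).
p = 0.8, q = 0.4.
p*log(p/q) = 0.8*log(0.8/0.4) = 0.554518.
(1-p)*log((1-p)/(1-q)) = 0.2*log(0.2/0.6) = -0.219722.
D = 0.554518 + -0.219722 = 0.3348

0.3348


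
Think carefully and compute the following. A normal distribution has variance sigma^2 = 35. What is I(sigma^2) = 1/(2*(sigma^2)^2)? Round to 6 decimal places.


Fisher information for variance: I(sigma^2) = 1/(2*sigma^4).
sigma^2 = 35, so sigma^4 = 1225.
I = 1/(2*1225) = 1/2450 = 0.000408

0.000408


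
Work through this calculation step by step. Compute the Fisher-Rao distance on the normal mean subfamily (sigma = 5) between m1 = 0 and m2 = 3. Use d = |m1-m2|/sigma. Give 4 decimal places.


On the fixed-variance normal subfamily, geodesic distance = |m1-m2|/sigma.
|0 - 3| = 3.
sigma = 5.
d = 3/5 = 0.6000

0.6000


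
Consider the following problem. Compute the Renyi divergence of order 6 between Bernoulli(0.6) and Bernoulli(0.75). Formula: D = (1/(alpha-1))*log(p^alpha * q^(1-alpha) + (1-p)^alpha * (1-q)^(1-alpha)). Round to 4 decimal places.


Renyi divergence of order alpha between Bernoulli distributions:
D = (1/(alpha-1))*log(p^alpha * q^(1-alpha) + (1-p)^alpha * (1-q)^(1-alpha)).
alpha = 6, p = 0.6, q = 0.75.
p^alpha * q^(1-alpha) = 0.6^6 * 0.75^-5 = 0.196608.
(1-p)^alpha * (1-q)^(1-alpha) = 0.4^6 * 0.25^-5 = 4.194304.
sum = 0.196608 + 4.194304 = 4.390912.
D = (1/5)*log(4.390912) = 0.2959

0.2959


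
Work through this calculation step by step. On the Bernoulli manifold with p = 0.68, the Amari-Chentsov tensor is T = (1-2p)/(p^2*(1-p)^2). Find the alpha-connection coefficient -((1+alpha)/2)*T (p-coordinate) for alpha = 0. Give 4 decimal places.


Skewness (Amari-Chentsov) tensor: T = (1-2p)/(p^2*(1-p)^2).
p = 0.68, 1-2p = -0.36, p^2 = 0.4624, (1-p)^2 = 0.1024.
T = -0.36/(0.4624 * 0.1024) = -7.602995.
In the p-coordinate, Gamma^(alpha) = Gamma^(0) - (alpha/2)*T with Gamma^(0) = (1/2)*g'(p) = -T/2,
so Gamma^(alpha) = -((1+alpha)/2)*T.
alpha = 0, -(1+alpha)/2 = -0.5.
Gamma = -0.5 * -7.602995 = 3.8015

3.8015


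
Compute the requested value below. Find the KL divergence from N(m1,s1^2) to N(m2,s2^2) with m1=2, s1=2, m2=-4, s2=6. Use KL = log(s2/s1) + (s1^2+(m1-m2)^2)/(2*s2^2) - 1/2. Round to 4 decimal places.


KL divergence between normal distributions:
KL = log(s2/s1) + (s1^2 + (m1-m2)^2)/(2*s2^2) - 1/2.
log(6/2) = 1.098612.
(2^2 + (2--4)^2)/(2*6^2) = (4 + 36)/72 = 0.555556.
KL = 1.098612 + 0.555556 - 0.5 = 1.1542

1.1542


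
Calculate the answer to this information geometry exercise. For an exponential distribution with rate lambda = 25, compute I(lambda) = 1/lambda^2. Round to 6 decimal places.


Fisher information for exponential: I(lambda) = 1/lambda^2.
lambda = 25, lambda^2 = 625.
I = 1/625 = 0.001600

0.001600


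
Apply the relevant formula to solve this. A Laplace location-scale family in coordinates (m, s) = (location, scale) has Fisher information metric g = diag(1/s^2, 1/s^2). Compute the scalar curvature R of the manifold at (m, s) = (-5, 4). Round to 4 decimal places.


The metric has the form g = (A dm^2 + B ds^2)/s^2 with A = 1, B = 1.
Substitute u = sqrt(A/B)*m: g = B*(du^2 + ds^2)/s^2, i.e. B times the
Poincare upper half-plane metric, which has constant Gaussian curvature -1.
Scaling a 2D metric by a constant c divides the Gaussian curvature by c,
so K = -1/B = -1/(1) = -1.0000 everywhere (the point (m, s) = (-5, 4) is irrelevant:
the curvature is constant).
Scalar curvature in dimension 2: R = 2K = -2/(1) = -2.0000.

-2.0000


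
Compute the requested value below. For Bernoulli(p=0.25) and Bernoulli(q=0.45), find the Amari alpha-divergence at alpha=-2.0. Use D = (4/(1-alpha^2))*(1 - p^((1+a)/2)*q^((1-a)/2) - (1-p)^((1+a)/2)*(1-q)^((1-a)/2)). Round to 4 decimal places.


Amari alpha-divergence:
D = (4/(1-alpha^2))*(1 - p^((1+a)/2)*q^((1-a)/2) - (1-p)^((1+a)/2)*(1-q)^((1-a)/2)).
alpha = -2.0, p = 0.25, q = 0.45.
e1 = (1+alpha)/2 = -0.5, e2 = (1-alpha)/2 = 1.5.
t1 = p^e1 * q^e2 = 0.25^-0.5 * 0.45^1.5 = 0.603738.
t2 = (1-p)^e1 * (1-q)^e2 = 0.75^-0.5 * 0.55^1.5 = 0.470992.
4/(1-alpha^2) = -1.333333.
D = -1.333333*(1 - 0.603738 - 0.470992) = 0.0996

0.0996


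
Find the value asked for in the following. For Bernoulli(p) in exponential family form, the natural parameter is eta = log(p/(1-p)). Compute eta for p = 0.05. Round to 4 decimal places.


Natural parameter for Bernoulli: eta = log(p/(1-p)).
p = 0.05, 1-p = 0.95.
p/(1-p) = 0.052632.
eta = log(0.052632) = -2.9444

-2.9444


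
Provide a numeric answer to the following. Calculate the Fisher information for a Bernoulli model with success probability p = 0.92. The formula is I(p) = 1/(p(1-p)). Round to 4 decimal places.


For Bernoulli(p), Fisher information is I(p) = 1/(p*(1-p)).
p = 0.92, 1-p = 0.08.
p*(1-p) = 0.0736.
I(p) = 1/0.0736 = 13.5870

13.5870


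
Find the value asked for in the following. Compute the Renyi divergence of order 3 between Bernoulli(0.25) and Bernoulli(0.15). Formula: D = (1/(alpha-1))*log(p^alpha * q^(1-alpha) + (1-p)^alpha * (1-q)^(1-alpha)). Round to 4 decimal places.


Renyi divergence of order alpha between Bernoulli distributions:
D = (1/(alpha-1))*log(p^alpha * q^(1-alpha) + (1-p)^alpha * (1-q)^(1-alpha)).
alpha = 3, p = 0.25, q = 0.15.
p^alpha * q^(1-alpha) = 0.25^3 * 0.15^-2 = 0.694444.
(1-p)^alpha * (1-q)^(1-alpha) = 0.75^3 * 0.85^-2 = 0.58391.
sum = 0.694444 + 0.58391 = 1.278354.
D = (1/2)*log(1.278354) = 0.1228

0.1228


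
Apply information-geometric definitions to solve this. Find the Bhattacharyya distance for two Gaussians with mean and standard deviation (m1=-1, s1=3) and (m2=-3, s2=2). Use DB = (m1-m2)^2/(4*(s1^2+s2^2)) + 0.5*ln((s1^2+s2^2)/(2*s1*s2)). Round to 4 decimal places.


Bhattacharyya distance between two Gaussians:
DB = (m1-m2)^2/(4*(s1^2+s2^2)) + (1/2)*ln((s1^2+s2^2)/(2*s1*s2)).
(m1-m2)^2 = (2)^2 = 4.
s1^2+s2^2 = 9 + 4 = 13.
term1 = 4/52 = 0.076923.
term2 = 0.5*ln(13/12.0) = 0.040021.
DB = 0.076923 + 0.040021 = 0.1169

0.1169


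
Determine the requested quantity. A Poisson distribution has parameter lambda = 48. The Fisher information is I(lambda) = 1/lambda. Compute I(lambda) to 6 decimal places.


Fisher information for Poisson: I(lambda) = 1/lambda.
lambda = 48.
I(lambda) = 1/48 = 0.020833

0.020833


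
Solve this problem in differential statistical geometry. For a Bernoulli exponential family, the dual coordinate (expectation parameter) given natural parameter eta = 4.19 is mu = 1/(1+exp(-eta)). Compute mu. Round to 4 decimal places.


Dual coordinate (expectation parameter) for Bernoulli:
mu = 1/(1+exp(-eta)).
eta = 4.19.
exp(-eta) = exp(-4.19) = 0.015146.
mu = 1/(1+0.015146) = 0.9851

0.9851


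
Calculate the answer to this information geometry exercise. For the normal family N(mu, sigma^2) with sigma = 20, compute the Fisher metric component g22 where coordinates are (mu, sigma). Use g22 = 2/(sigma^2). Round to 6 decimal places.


For the 2-parameter normal family, the Fisher metric has:
  g11 = 1/sigma^2, g22 = 2/sigma^2.
sigma = 20, sigma^2 = 400.
g22 = 0.005000

0.005000


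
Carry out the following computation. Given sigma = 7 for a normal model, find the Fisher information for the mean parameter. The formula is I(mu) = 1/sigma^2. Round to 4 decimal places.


The Fisher information for the mean of a normal distribution is I(mu) = 1/sigma^2.
sigma = 7, so sigma^2 = 49.
I(mu) = 1/49 = 0.0204

0.0204


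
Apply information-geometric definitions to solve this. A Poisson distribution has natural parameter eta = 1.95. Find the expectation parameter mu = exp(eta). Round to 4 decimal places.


Expectation parameter for Poisson exponential family:
mu = exp(eta).
eta = 1.95.
mu = exp(1.95) = 7.0287

7.0287


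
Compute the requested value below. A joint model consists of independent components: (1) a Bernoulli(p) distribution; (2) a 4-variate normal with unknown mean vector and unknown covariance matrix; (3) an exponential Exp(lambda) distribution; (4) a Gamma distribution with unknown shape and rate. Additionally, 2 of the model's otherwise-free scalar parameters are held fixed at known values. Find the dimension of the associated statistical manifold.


The dimension of a statistical manifold equals the number of free
(independent) real parameters of the model. For a product of independent
blocks the parameter counts add.
- Bernoulli (p): 1.
- 4-variate normal: 4 (mean) + 4*5/2 = 10 (symmetric covariance) = 14.
- exponential (lambda): 1.
- Gamma (shape, rate): 2.
Total = 1 + 14 + 1 + 2 = 18.
2 parameter(s) fixed at known values: 18 - 2 = 16.
Dimension = 16

16


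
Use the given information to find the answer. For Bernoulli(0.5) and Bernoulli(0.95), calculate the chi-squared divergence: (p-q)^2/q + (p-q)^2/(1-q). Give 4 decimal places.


Chi-squared divergence between Bernoulli distributions:
chi^2 = (p-q)^2/q + (p-q)^2/(1-q).
p = 0.5, q = 0.95, p-q = -0.45.
(p-q)^2 = 0.2025.
term1 = 0.2025/0.95 = 0.213158.
term2 = 0.2025/0.05 = 4.05.
chi^2 = 0.213158 + 4.05 = 4.2632

4.2632


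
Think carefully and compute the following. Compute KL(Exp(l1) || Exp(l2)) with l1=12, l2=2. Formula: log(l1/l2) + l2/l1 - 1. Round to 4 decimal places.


KL divergence for exponential family:
KL = log(l1/l2) + l2/l1 - 1.
log(12/2) = 1.791759.
2/12 = 0.166667.
KL = 1.791759 + 0.166667 - 1 = 0.9584

0.9584


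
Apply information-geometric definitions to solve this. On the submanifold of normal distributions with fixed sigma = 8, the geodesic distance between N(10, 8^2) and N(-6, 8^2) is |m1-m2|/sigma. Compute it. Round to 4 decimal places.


On the fixed-variance normal subfamily, geodesic distance = |m1-m2|/sigma.
|10 - -6| = 16.
sigma = 8.
d = 16/8 = 2.0000

2.0000


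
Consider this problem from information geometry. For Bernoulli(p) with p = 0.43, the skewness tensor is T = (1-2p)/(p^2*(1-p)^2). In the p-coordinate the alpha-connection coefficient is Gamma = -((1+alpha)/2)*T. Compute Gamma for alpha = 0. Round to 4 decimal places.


Skewness (Amari-Chentsov) tensor: T = (1-2p)/(p^2*(1-p)^2).
p = 0.43, 1-2p = 0.14, p^2 = 0.1849, (1-p)^2 = 0.3249.
T = 0.14/(0.1849 * 0.3249) = 2.330459.
In the p-coordinate, Gamma^(alpha) = Gamma^(0) - (alpha/2)*T with Gamma^(0) = (1/2)*g'(p) = -T/2,
so Gamma^(alpha) = -((1+alpha)/2)*T.
alpha = 0, -(1+alpha)/2 = -0.5.
Gamma = -0.5 * 2.330459 = -1.1652

-1.1652


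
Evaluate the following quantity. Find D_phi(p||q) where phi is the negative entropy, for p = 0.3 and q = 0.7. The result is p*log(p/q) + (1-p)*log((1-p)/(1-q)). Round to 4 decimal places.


Bregman divergence with negative entropy generator:
D = p*log(p/q) + (1-p)*log((1-p)/(1-q)).
p = 0.3, q = 0.7.
p*log(p/q) = 0.3*log(0.3/0.7) = -0.254189.
(1-p)*log((1-p)/(1-q)) = 0.7*log(0.7/0.3) = 0.593109.
D = -0.254189 + 0.593109 = 0.3389

0.3389


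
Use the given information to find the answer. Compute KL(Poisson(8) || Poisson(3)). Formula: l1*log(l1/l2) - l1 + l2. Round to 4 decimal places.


KL divergence for Poisson:
KL = l1*log(l1/l2) - l1 + l2.
l1 = 8, l2 = 3.
log(8/3) = 0.980829.
l1*log(l1/l2) = 8 * 0.980829 = 7.846634.
KL = 7.846634 - 8 + 3 = 2.8466

2.8466


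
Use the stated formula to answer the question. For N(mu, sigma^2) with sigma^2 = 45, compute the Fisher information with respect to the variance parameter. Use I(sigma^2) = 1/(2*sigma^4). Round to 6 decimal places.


Fisher information for variance: I(sigma^2) = 1/(2*sigma^4).
sigma^2 = 45, so sigma^4 = 2025.
I = 1/(2*2025) = 1/4050 = 0.000247

0.000247


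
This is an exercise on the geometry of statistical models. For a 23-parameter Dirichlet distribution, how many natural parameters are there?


Exponential family dimension calculation:
Dirichlet with 23 components has 23 natural parameters.

23


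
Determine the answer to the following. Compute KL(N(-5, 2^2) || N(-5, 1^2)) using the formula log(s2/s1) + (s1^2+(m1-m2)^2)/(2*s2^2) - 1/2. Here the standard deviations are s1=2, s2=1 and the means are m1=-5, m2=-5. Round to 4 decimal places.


KL divergence between normal distributions:
KL = log(s2/s1) + (s1^2 + (m1-m2)^2)/(2*s2^2) - 1/2.
log(1/2) = -0.693147.
(2^2 + (-5--5)^2)/(2*1^2) = (4 + 0)/2 = 2.0.
KL = -0.693147 + 2.0 - 0.5 = 0.8069

0.8069


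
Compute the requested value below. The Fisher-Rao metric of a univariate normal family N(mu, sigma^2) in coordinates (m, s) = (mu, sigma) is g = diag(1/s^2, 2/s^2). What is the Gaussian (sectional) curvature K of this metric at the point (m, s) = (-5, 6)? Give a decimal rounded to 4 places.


The metric has the form g = (A dm^2 + B ds^2)/s^2 with A = 1, B = 2.
Substitute u = sqrt(A/B)*m: g = B*(du^2 + ds^2)/s^2, i.e. B times the
Poincare upper half-plane metric, which has constant Gaussian curvature -1.
Scaling a 2D metric by a constant c divides the Gaussian curvature by c,
so K = -1/B = -1/(2) = -0.5000 everywhere (the point (m, s) = (-5, 6) is irrelevant:
the curvature is constant).
The requested Gaussian curvature is K = -0.5000.

-0.5000


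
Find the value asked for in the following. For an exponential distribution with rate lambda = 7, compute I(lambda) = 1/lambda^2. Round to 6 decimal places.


Fisher information for exponential: I(lambda) = 1/lambda^2.
lambda = 7, lambda^2 = 49.
I = 1/49 = 0.020408

0.020408


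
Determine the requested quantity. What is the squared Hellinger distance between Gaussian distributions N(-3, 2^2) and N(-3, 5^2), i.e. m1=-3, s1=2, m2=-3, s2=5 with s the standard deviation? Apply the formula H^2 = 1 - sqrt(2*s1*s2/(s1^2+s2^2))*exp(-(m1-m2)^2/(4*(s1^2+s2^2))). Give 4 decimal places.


Squared Hellinger distance for Gaussians:
H^2 = 1 - sqrt(2*s1*s2/(s1^2+s2^2)) * exp(-(m1-m2)^2/(4*(s1^2+s2^2))).
s1^2 = 4, s2^2 = 25, s1^2+s2^2 = 29.
sqrt(2*2*5/(29)) = 0.830455.
(m1-m2)^2 = (0)^2 = 0.
exp(-0/(4*29)) = exp(0.0) = 1.0.
H^2 = 1 - 0.830455*1.0 = 0.1695

0.1695


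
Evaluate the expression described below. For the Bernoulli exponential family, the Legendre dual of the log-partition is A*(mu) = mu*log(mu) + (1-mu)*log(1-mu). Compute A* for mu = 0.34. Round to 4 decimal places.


Legendre transform for Bernoulli:
A*(mu) = mu*log(mu) + (1-mu)*log(1-mu).
mu = 0.34, 1-mu = 0.66.
mu*log(mu) = 0.34*log(0.34) = -0.366795.
(1-mu)*log(1-mu) = 0.66*log(0.66) = -0.27424.
A* = -0.366795 + -0.27424 = -0.6410

-0.6410


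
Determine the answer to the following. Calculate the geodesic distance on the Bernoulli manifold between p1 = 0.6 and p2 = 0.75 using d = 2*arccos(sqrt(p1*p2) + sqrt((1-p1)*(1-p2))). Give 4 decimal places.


Geodesic distance on Bernoulli manifold:
d(p1,p2) = 2*arccos(sqrt(p1*p2) + sqrt((1-p1)*(1-p2))).
sqrt(p1*p2) = sqrt(0.6*0.75) = 0.67082.
sqrt((1-p1)*(1-p2)) = sqrt(0.4*0.25) = 0.316228.
arg = 0.67082 + 0.316228 = 0.987048.
d = 2*arccos(0.987048) = 0.3222

0.3222


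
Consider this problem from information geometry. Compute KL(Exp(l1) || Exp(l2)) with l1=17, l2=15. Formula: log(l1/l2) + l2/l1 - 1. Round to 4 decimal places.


KL divergence for exponential family:
KL = log(l1/l2) + l2/l1 - 1.
log(17/15) = 0.125163.
15/17 = 0.882353.
KL = 0.125163 + 0.882353 - 1 = 0.0075

0.0075


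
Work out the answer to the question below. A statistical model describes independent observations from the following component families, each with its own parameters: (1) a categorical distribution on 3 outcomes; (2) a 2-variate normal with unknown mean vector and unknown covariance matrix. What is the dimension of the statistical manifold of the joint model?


The dimension of a statistical manifold equals the number of free
(independent) real parameters of the model. For a product of independent
blocks the parameter counts add.
- categorical on 3 outcomes (probabilities sum to 1): 3-1 = 2.
- 2-variate normal: 2 (mean) + 2*3/2 = 3 (symmetric covariance) = 5.
Total = 2 + 5 = 7.
Dimension = 7

7


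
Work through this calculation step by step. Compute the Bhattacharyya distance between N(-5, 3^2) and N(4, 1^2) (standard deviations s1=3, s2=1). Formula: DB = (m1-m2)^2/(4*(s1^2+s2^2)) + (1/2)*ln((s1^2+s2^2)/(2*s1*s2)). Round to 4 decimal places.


Bhattacharyya distance between two Gaussians:
DB = (m1-m2)^2/(4*(s1^2+s2^2)) + (1/2)*ln((s1^2+s2^2)/(2*s1*s2)).
(m1-m2)^2 = (-9)^2 = 81.
s1^2+s2^2 = 9 + 1 = 10.
term1 = 81/40 = 2.025.
term2 = 0.5*ln(10/6.0) = 0.255413.
DB = 2.025 + 0.255413 = 2.2804

2.2804


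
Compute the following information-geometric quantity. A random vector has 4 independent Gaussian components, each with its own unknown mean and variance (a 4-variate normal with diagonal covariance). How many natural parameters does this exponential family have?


Exponential family dimension calculation:
Each univariate normal has two natural parameters (mu/sigma^2 and -1/(2 sigma^2)).
With 4 independent components, dim = 2 * 4 = 8.

8


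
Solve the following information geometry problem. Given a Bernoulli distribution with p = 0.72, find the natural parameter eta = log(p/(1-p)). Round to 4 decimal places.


Natural parameter for Bernoulli: eta = log(p/(1-p)).
p = 0.72, 1-p = 0.28.
p/(1-p) = 2.571429.
eta = log(2.571429) = 0.9445

0.9445


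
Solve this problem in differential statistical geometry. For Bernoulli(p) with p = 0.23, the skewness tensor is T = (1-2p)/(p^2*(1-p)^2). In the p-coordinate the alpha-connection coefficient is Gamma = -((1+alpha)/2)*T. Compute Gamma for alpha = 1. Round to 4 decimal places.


Skewness (Amari-Chentsov) tensor: T = (1-2p)/(p^2*(1-p)^2).
p = 0.23, 1-2p = 0.54, p^2 = 0.0529, (1-p)^2 = 0.5929.
T = 0.54/(0.0529 * 0.5929) = 17.216967.
In the p-coordinate, Gamma^(alpha) = Gamma^(0) - (alpha/2)*T with Gamma^(0) = (1/2)*g'(p) = -T/2,
so Gamma^(alpha) = -((1+alpha)/2)*T.
alpha = 1, -(1+alpha)/2 = -1.0.
Gamma = -1.0 * 17.216967 = -17.2170

-17.2170


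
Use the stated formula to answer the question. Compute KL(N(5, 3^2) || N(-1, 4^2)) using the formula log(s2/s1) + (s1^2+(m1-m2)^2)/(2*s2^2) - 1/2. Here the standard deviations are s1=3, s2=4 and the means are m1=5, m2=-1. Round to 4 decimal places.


KL divergence between normal distributions:
KL = log(s2/s1) + (s1^2 + (m1-m2)^2)/(2*s2^2) - 1/2.
log(4/3) = 0.287682.
(3^2 + (5--1)^2)/(2*4^2) = (9 + 36)/32 = 1.40625.
KL = 0.287682 + 1.40625 - 0.5 = 1.1939

1.1939


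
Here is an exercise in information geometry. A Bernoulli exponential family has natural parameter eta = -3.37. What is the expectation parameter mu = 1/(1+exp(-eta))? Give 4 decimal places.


Dual coordinate (expectation parameter) for Bernoulli:
mu = 1/(1+exp(-eta)).
eta = -3.37.
exp(-eta) = exp(3.37) = 29.078527.
mu = 1/(1+29.078527) = 0.0332

0.0332


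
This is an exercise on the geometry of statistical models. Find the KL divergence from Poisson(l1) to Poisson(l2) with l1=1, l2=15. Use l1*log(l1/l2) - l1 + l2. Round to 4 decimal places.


KL divergence for Poisson:
KL = l1*log(l1/l2) - l1 + l2.
l1 = 1, l2 = 15.
log(1/15) = -2.70805.
l1*log(l1/l2) = 1 * -2.70805 = -2.70805.
KL = -2.70805 - 1 + 15 = 11.2919

11.2919


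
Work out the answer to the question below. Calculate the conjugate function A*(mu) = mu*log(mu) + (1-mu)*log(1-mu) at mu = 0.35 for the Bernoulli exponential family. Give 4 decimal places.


Legendre transform for Bernoulli:
A*(mu) = mu*log(mu) + (1-mu)*log(1-mu).
mu = 0.35, 1-mu = 0.65.
mu*log(mu) = 0.35*log(0.35) = -0.367438.
(1-mu)*log(1-mu) = 0.65*log(0.65) = -0.280009.
A* = -0.367438 + -0.280009 = -0.6474

-0.6474


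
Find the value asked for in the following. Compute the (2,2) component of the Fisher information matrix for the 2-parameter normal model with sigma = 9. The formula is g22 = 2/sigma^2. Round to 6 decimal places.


For the 2-parameter normal family, the Fisher metric has:
  g11 = 1/sigma^2, g22 = 2/sigma^2.
sigma = 9, sigma^2 = 81.
g22 = 0.024691

0.024691


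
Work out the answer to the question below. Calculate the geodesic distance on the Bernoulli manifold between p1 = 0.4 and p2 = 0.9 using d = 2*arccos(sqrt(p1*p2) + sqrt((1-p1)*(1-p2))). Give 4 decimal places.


Geodesic distance on Bernoulli manifold:
d(p1,p2) = 2*arccos(sqrt(p1*p2) + sqrt((1-p1)*(1-p2))).
sqrt(p1*p2) = sqrt(0.4*0.9) = 0.6.
sqrt((1-p1)*(1-p2)) = sqrt(0.6*0.1) = 0.244949.
arg = 0.6 + 0.244949 = 0.844949.
d = 2*arccos(0.844949) = 1.1287

1.1287


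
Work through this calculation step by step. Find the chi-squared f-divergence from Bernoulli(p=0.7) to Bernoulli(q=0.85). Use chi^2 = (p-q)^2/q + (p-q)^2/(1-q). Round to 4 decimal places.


Chi-squared divergence between Bernoulli distributions:
chi^2 = (p-q)^2/q + (p-q)^2/(1-q).
p = 0.7, q = 0.85, p-q = -0.15.
(p-q)^2 = 0.0225.
term1 = 0.0225/0.85 = 0.026471.
term2 = 0.0225/0.15 = 0.15.
chi^2 = 0.026471 + 0.15 = 0.1765

0.1765


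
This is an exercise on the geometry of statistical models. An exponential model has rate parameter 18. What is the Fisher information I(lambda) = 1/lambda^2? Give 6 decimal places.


Fisher information for exponential: I(lambda) = 1/lambda^2.
lambda = 18, lambda^2 = 324.
I = 1/324 = 0.003086

0.003086


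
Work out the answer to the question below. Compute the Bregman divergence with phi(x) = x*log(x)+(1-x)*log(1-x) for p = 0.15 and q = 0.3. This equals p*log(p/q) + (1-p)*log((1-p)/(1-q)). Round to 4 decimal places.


Bregman divergence with negative entropy generator:
D = p*log(p/q) + (1-p)*log((1-p)/(1-q)).
p = 0.15, q = 0.3.
p*log(p/q) = 0.15*log(0.15/0.3) = -0.103972.
(1-p)*log((1-p)/(1-q)) = 0.85*log(0.85/0.7) = 0.165033.
D = -0.103972 + 0.165033 = 0.0611

0.0611


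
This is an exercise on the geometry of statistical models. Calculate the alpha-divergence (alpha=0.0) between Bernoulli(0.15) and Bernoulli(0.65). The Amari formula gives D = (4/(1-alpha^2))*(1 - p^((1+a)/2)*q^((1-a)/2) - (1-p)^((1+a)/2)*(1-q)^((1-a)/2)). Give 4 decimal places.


Amari alpha-divergence:
D = (4/(1-alpha^2))*(1 - p^((1+a)/2)*q^((1-a)/2) - (1-p)^((1+a)/2)*(1-q)^((1-a)/2)).
alpha = 0.0, p = 0.15, q = 0.65.
e1 = (1+alpha)/2 = 0.5, e2 = (1-alpha)/2 = 0.5.
t1 = p^e1 * q^e2 = 0.15^0.5 * 0.65^0.5 = 0.31225.
t2 = (1-p)^e1 * (1-q)^e2 = 0.85^0.5 * 0.35^0.5 = 0.545436.
4/(1-alpha^2) = 4.0.
D = 4.0*(1 - 0.31225 - 0.545436) = 0.5693

0.5693


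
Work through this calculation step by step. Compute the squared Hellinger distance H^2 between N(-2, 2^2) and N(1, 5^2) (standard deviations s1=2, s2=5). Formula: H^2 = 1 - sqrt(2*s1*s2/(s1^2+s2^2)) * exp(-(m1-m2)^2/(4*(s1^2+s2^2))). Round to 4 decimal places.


Squared Hellinger distance for Gaussians:
H^2 = 1 - sqrt(2*s1*s2/(s1^2+s2^2)) * exp(-(m1-m2)^2/(4*(s1^2+s2^2))).
s1^2 = 4, s2^2 = 25, s1^2+s2^2 = 29.
sqrt(2*2*5/(29)) = 0.830455.
(m1-m2)^2 = (-3)^2 = 9.
exp(-9/(4*29)) = exp(-0.077586) = 0.925347.
H^2 = 1 - 0.830455*0.925347 = 0.2315

0.2315


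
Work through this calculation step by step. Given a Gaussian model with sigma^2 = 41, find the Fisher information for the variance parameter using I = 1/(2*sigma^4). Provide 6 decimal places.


Fisher information for variance: I(sigma^2) = 1/(2*sigma^4).
sigma^2 = 41, so sigma^4 = 1681.
I = 1/(2*1681) = 1/3362 = 0.000297

0.000297


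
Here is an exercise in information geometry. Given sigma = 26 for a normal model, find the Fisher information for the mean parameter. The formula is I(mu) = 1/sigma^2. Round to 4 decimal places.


The Fisher information for the mean of a normal distribution is I(mu) = 1/sigma^2.
sigma = 26, so sigma^2 = 676.
I(mu) = 1/676 = 0.0015

0.0015


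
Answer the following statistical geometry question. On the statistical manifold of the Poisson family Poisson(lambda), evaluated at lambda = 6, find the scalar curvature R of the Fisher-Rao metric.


This family has a single free parameter, so its statistical manifold
is 1-dimensional. The Riemann curvature tensor of any 1-dimensional
Riemannian manifold vanishes identically, so R = 0.

0


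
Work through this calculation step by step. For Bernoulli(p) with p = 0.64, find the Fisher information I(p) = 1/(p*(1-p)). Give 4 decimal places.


For Bernoulli(p), Fisher information is I(p) = 1/(p*(1-p)).
p = 0.64, 1-p = 0.36.
p*(1-p) = 0.2304.
I(p) = 1/0.2304 = 4.3403

4.3403


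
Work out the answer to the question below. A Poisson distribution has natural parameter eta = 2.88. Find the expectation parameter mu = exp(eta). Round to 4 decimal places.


Expectation parameter for Poisson exponential family:
mu = exp(eta).
eta = 2.88.
mu = exp(2.88) = 17.8143

17.8143


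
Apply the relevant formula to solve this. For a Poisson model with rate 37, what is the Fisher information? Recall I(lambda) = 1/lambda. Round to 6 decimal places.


Fisher information for Poisson: I(lambda) = 1/lambda.
lambda = 37.
I(lambda) = 1/37 = 0.027027

0.027027


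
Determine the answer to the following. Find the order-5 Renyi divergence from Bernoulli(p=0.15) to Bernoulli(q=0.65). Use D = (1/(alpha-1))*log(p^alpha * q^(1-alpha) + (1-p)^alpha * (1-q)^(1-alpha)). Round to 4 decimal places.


Renyi divergence of order alpha between Bernoulli distributions:
D = (1/(alpha-1))*log(p^alpha * q^(1-alpha) + (1-p)^alpha * (1-q)^(1-alpha)).
alpha = 5, p = 0.15, q = 0.65.
p^alpha * q^(1-alpha) = 0.15^5 * 0.65^-4 = 0.000425.
(1-p)^alpha * (1-q)^(1-alpha) = 0.85^5 * 0.35^-4 = 29.568034.
sum = 0.000425 + 29.568034 = 29.56846.
D = (1/4)*log(29.56846) = 0.8467

0.8467


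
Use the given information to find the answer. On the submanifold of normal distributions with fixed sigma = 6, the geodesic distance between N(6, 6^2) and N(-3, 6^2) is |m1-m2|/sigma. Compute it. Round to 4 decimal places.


On the fixed-variance normal subfamily, geodesic distance = |m1-m2|/sigma.
|6 - -3| = 9.
sigma = 6.
d = 9/6 = 1.5000

1.5000


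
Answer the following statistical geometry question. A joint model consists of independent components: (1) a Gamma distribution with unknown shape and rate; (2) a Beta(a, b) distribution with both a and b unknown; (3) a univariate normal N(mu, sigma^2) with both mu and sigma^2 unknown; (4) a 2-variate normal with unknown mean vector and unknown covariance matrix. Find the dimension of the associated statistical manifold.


The dimension of a statistical manifold equals the number of free
(independent) real parameters of the model. For a product of independent
blocks the parameter counts add.
- Gamma (shape, rate): 2.
- Beta (a, b): 2.
- normal (mu, sigma^2): 2.
- 2-variate normal: 2 (mean) + 2*3/2 = 3 (symmetric covariance) = 5.
Total = 2 + 2 + 2 + 5 = 11.
Dimension = 11

11


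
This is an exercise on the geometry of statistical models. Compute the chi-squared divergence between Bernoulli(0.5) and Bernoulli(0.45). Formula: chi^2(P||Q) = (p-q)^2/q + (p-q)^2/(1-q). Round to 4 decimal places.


Chi-squared divergence between Bernoulli distributions:
chi^2 = (p-q)^2/q + (p-q)^2/(1-q).
p = 0.5, q = 0.45, p-q = 0.05.
(p-q)^2 = 0.0025.
term1 = 0.0025/0.45 = 0.005556.
term2 = 0.0025/0.55 = 0.004545.
chi^2 = 0.005556 + 0.004545 = 0.0101

0.0101


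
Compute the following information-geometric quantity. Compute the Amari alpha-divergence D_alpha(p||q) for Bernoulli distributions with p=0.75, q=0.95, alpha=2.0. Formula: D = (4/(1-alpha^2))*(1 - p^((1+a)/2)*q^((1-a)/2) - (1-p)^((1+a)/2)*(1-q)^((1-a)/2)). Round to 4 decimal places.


Amari alpha-divergence:
D = (4/(1-alpha^2))*(1 - p^((1+a)/2)*q^((1-a)/2) - (1-p)^((1+a)/2)*(1-q)^((1-a)/2)).
alpha = 2.0, p = 0.75, q = 0.95.
e1 = (1+alpha)/2 = 1.5, e2 = (1-alpha)/2 = -0.5.
t1 = p^e1 * q^e2 = 0.75^1.5 * 0.95^-0.5 = 0.666392.
t2 = (1-p)^e1 * (1-q)^e2 = 0.25^1.5 * 0.05^-0.5 = 0.559017.
4/(1-alpha^2) = -1.333333.
D = -1.333333*(1 - 0.666392 - 0.559017) = 0.3005

0.3005


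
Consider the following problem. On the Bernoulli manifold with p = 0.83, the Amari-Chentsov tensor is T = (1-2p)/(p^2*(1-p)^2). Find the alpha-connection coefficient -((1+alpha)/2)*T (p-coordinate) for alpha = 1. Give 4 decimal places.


Skewness (Amari-Chentsov) tensor: T = (1-2p)/(p^2*(1-p)^2).
p = 0.83, 1-2p = -0.66, p^2 = 0.6889, (1-p)^2 = 0.0289.
T = -0.66/(0.6889 * 0.0289) = -33.150487.
In the p-coordinate, Gamma^(alpha) = Gamma^(0) - (alpha/2)*T with Gamma^(0) = (1/2)*g'(p) = -T/2,
so Gamma^(alpha) = -((1+alpha)/2)*T.
alpha = 1, -(1+alpha)/2 = -1.0.
Gamma = -1.0 * -33.150487 = 33.1505

33.1505


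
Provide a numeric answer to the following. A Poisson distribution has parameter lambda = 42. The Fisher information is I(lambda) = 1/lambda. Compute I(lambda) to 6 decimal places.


Fisher information for Poisson: I(lambda) = 1/lambda.
lambda = 42.
I(lambda) = 1/42 = 0.023810

0.023810


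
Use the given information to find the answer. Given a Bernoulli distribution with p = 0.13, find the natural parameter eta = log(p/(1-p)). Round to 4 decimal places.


Natural parameter for Bernoulli: eta = log(p/(1-p)).
p = 0.13, 1-p = 0.87.
p/(1-p) = 0.149425.
eta = log(0.149425) = -1.9010

-1.9010


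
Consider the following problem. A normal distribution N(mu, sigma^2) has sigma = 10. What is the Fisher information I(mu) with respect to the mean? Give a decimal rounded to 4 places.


The Fisher information for the mean of a normal distribution is I(mu) = 1/sigma^2.
sigma = 10, so sigma^2 = 100.
I(mu) = 1/100 = 0.0100

0.0100
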